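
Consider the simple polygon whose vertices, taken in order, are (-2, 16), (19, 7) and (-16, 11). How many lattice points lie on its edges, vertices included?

Along each edge there are gcd(|Δx|,|Δy|)+1 lattice points, so counting each shared vertex once the boundary has gcd(21,9) + gcd(35,4) + gcd(14,5) = 3+1+1 = 5.

5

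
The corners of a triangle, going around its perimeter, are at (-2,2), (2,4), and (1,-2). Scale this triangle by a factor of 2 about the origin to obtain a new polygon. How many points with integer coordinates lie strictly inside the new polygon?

41

Using the shoelace formula, 2A = |((-2)·4 − 2·2) + (2·(-2) − 1·4) + (1·2 − (-2)·(-2))| = 22, so the area is 11.
Summing gcd(|Δx|,|Δy|) over the edges gives the boundary count: gcd(4,2) + gcd(1,6) + gcd(3,4) = 2+1+1 = 4.
Scaling by 2 multiplies the area by 2² = 4 (so the new area is 44) and multiplies the boundary lattice-point count by 2, giving 8.
By Pick's theorem, the interior count of the dilated polygon is 44 − 8/2 + 1 = 41.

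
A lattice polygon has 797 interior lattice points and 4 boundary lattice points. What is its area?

Pick's theorem states A = I + B/2 − 1, so A = 797 + 4/2 − 1 = 798.

798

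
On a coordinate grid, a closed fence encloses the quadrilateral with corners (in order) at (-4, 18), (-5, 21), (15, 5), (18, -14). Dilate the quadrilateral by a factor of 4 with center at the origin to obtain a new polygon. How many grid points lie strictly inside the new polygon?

By the shoelace formula, twice the signed area is |((-4)·21 − (-5)·18) + ((-5)·5 − 15·21) + (15·(-14) − 18·5) + (18·18 − (-4)·(-14))| = 366, so the area is 183.
Summing gcd(|Δx|,|Δy|) over the edges gives the boundary count: gcd(1,3) + gcd(20,16) + gcd(3,19) + gcd(22,32) = 1+4+1+2 = 8.
Scaling by 4 multiplies the area by 4² = 16 (so the new area is 2928) and multiplies the boundary lattice-point count by 4, giving 32.
By Pick's theorem, the interior count of the dilated polygon is 2928 − 32/2 + 1 = 2913.

2913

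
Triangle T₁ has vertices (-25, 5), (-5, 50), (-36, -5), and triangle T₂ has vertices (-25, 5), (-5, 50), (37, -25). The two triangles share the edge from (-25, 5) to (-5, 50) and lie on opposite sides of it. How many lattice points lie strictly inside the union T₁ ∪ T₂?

The union is the simple quadrilateral with vertices (-25, 5), (-36, -5), (-5, 50), (37, -25) in order.
By the shoelace formula, twice the signed area is |((-25)·(-5) − (-36)·5) + ((-36)·50 − (-5)·(-5)) + ((-5)·(-25) − 37·50) + (37·5 − (-25)·(-25))| = 3685, so the area is 3685/2.
Summing gcd(|Δx|,|Δy|) over the edges gives the boundary count: gcd(11,10) + gcd(31,55) + gcd(42,75) + gcd(62,30) = 1+1+3+2 = 7.
By Pick's theorem I = A − B/2 + 1 = 3685/2 − 7/2 + 1 = 1840.

1840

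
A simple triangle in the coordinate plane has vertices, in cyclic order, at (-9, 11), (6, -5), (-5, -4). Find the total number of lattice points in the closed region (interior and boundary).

83

Using the shoelace formula, 2A = |((-9)·(-5) − 6·11) + (6·(-4) − (-5)·(-5)) + ((-5)·11 − (-9)·(-4))| = 161, so the area is 161/2.
Summing gcd(|Δx|,|Δy|) over the edges gives the boundary count: gcd(15,16) + gcd(11,1) + gcd(4,15) = 1+1+1 = 3.
Pick's theorem gives I = A − B/2 + 1 = 161/2 − 3/2 + 1 = 80, so the closed region contains I + B = 80 + 3 = 83 lattice points.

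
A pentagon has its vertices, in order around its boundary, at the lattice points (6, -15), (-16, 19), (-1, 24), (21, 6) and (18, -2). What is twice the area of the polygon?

The shoelace formula gives twice the area as |[6·19 − (-16)·(-15)] + [(-16)·24 − (-1)·19] + [(-1)·6 − 21·24] + [21·(-2) − 18·6] + [18·(-15) − 6·(-2)]| = 1409, so the area is 1409/2.

1409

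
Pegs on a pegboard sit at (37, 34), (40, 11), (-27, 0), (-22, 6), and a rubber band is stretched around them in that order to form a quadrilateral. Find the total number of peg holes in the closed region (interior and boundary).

897

By the shoelace formula, twice the signed area is |(37·11 − 40·34) + (40·0 − (-27)·11) + ((-27)·6 − (-22)·0) + ((-22)·34 − 37·6)| = 1788, so the area is 894.
Summing gcd(|Δx|,|Δy|) over the edges gives the boundary count: gcd(3,23) + gcd(67,11) + gcd(5,6) + gcd(59,28) = 1+1+1+1 = 4.
Pick's theorem gives I = A − B/2 + 1 = 894 − 4/2 + 1 = 893, so the closed region contains I + B = 893 + 4 = 897 lattice points.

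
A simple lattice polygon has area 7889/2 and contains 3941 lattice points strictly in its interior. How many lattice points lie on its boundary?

9

Pick's theorem gives A = I + B/2 − 1, so B = 2(A − I + 1) = 2(7889/2 − 3941 + 1) = 9.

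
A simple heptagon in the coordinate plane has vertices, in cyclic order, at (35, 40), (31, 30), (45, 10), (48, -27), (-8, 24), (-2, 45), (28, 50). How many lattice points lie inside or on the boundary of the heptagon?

By the shoelace formula, twice the signed area is |[35·30 − 31·40] + [31·10 − 45·30] + [45·(-27) − 48·10] + [48·24 − (-8)·(-27)] + [(-8)·45 − (-2)·24] + [(-2)·50 − 28·45] + [28·40 − 35·50]| = 4291, so the area is 2145.5.
The number of boundary lattice points is Σ gcd(|Δx|,|Δy|) = gcd(4,10) + gcd(14,20) + gcd(3,37) + gcd(56,51) + gcd(6,21) + gcd(30,5) + gcd(7,10) = 2+2+1+1+3+5+1 = 15.
Pick's theorem gives I = A − B/2 + 1 = 2145.5 − 15/2 + 1 = 2139, so the closed region contains I + B = 2139 + 15 = 2154 lattice points.

2154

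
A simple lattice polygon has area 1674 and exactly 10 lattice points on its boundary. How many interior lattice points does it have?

1670

Pick's theorem A = I + B/2 − 1 rearranges to I = A − B/2 + 1 = 1674 − 10/2 + 1 = 1670.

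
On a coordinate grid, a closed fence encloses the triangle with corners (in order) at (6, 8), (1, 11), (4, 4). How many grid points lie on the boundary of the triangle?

4

The number of boundary lattice points is Σ gcd(|Δx|,|Δy|) = gcd(5,3) + gcd(3,7) + gcd(2,4) = 1+1+2 = 4.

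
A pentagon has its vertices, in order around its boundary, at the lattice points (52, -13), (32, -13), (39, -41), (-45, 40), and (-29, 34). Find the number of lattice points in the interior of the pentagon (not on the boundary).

1540

The shoelace formula gives twice the area as |[52·(-13) − 32·(-13)] + [32·(-41) − 39·(-13)] + [39·40 − (-45)·(-41)] + [(-45)·34 − (-29)·40] + [(-29)·(-13) − 52·34]| = 3111, so the area is 1555.5.
Along each edge there are gcd(|Δx|,|Δy|)+1 lattice points, so counting each shared vertex once the boundary has gcd(20,0) + gcd(7,28) + gcd(84,81) + gcd(16,6) + gcd(81,47) = 20+7+3+2+1 = 33.
Pick's theorem gives I = A − B/2 + 1 = 1555.5 − 33/2 + 1 = 1540.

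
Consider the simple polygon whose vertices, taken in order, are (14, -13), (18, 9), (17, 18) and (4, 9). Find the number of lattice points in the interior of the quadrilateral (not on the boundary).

Using the shoelace formula, 2A = |[14·9 − 18·(-13)] + [18·18 − 17·9] + [17·9 − 4·18] + [4·(-13) − 14·9]| = 434, so the area is 217.
Summing gcd(|Δx|,|Δy|) over the edges gives the boundary count: gcd(4,22) + gcd(1,9) + gcd(13,9) + gcd(10,22) = 2+1+1+2 = 6.
Pick's theorem gives I = A − B/2 + 1 = 217 − 6/2 + 1 = 215.

215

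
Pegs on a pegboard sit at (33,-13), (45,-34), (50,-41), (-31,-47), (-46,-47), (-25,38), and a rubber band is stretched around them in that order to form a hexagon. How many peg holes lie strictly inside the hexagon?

4419

Using the shoelace formula, 2A = |[33·(-34) − 45·(-13)] + [45·(-41) − 50·(-34)] + [50·(-47) − (-31)·(-41)] + [(-31)·(-47) − (-46)·(-47)] + [(-46)·38 − (-25)·(-47)] + [(-25)·(-13) − 33·38]| = 8860, so the area is 4430.
Summing gcd(|Δx|,|Δy|) over the edges gives the boundary count: gcd(12,21) + gcd(5,7) + gcd(81,6) + gcd(15,0) + gcd(21,85) + gcd(58,51) = 3+1+3+15+1+1 = 24.
Pick's theorem gives I = A − B/2 + 1 = 4430 − 24/2 + 1 = 4419.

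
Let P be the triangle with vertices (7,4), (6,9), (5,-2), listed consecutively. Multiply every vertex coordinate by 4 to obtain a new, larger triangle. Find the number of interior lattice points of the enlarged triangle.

By the shoelace formula, twice the signed area is |(7·9 − 6·4) + (6·(-2) − 5·9) + (5·4 − 7·(-2))| = 16, so the area is 8.
Along each edge there are gcd(|Δx|,|Δy|)+1 lattice points, so counting each shared vertex once the boundary has gcd(1,5) + gcd(1,11) + gcd(2,6) = 1+1+2 = 4.
Scaling by 4 multiplies the area by 4² = 16 (so the new area is 128) and multiplies the boundary lattice-point count by 4, giving 16.
By Pick's theorem, the interior count of the dilated polygon is 128 − 16/2 + 1 = 121.

121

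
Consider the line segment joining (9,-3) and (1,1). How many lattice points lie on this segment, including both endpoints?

The number of lattice points on a segment between lattice points is gcd(|Δx|,|Δy|) + 1 = gcd(8,4) + 1 = 4 + 1 = 5.

5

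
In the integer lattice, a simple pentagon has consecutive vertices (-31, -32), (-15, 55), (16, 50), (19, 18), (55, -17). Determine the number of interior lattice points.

The shoelace formula gives twice the area as |((-31)·55 − (-15)·(-32)) + ((-15)·50 − 16·55) + (16·18 − 19·50) + (19·(-17) − 55·18) + (55·(-32) − (-31)·(-17))| = 8077, so the area is 4038.5.
Summing gcd(|Δx|,|Δy|) over the edges gives the boundary count: gcd(16,87) + gcd(31,5) + gcd(3,32) + gcd(36,35) + gcd(86,15) = 1+1+1+1+1 = 5.
By Pick's theorem A = I + B/2 − 1, so I = 4038.5 − 5/2 + 1 = 4037.

4037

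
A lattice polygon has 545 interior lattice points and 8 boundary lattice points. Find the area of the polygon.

Pick's theorem states A = I + B/2 − 1, so A = 545 + 8/2 − 1 = 548.

548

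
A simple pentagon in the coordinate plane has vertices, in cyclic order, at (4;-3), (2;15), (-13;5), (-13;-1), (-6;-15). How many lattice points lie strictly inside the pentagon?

By the shoelace formula, twice the signed area is |(4·15 − 2·(-3)) + (2·5 − (-13)·15) + ((-13)·(-1) − (-13)·5) + ((-13)·(-15) − (-6)·(-1)) + ((-6)·(-3) − 4·(-15))| = 616, so the area is 308.
The number of boundary lattice points is Σ gcd(|Δx|,|Δy|) = gcd(2,18) + gcd(15,10) + gcd(0,6) + gcd(7,14) + gcd(10,12) = 2+5+6+7+2 = 22.
Pick's theorem gives I = A − B/2 + 1 = 308 − 22/2 + 1 = 298.

298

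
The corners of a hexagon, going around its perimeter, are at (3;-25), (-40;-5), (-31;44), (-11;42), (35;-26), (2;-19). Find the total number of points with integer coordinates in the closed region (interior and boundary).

2774

The shoelace formula gives twice the area as |(3·(-5) − (-40)·(-25)) + ((-40)·44 − (-31)·(-5)) + ((-31)·42 − (-11)·44) + ((-11)·(-26) − 35·42) + (35·(-19) − 2·(-26)) + (2·(-25) − 3·(-19))| = 5538, so the area is 2769.
Summing gcd(|Δx|,|Δy|) over the edges gives the boundary count: gcd(43,20) + gcd(9,49) + gcd(20,2) + gcd(46,68) + gcd(33,7) + gcd(1,6) = 1+1+2+2+1+1 = 8.
Pick's theorem gives I = A − B/2 + 1 = 2769 − 8/2 + 1 = 2766, so the closed region contains I + B = 2766 + 8 = 2774 lattice points.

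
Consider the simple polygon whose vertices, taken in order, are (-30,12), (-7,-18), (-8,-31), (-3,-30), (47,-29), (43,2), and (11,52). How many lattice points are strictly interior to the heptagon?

The shoelace formula gives twice the area as |((-30)·(-18) − (-7)·12) + ((-7)·(-31) − (-8)·(-18)) + ((-8)·(-30) − (-3)·(-31)) + ((-3)·(-29) − 47·(-30)) + (47·2 − 43·(-29)) + (43·52 − 11·2) + (11·12 − (-30)·52)| = 7588, so the area is 3794.
Summing gcd(|Δx|,|Δy|) over the edges gives the boundary count: gcd(23,30) + gcd(1,13) + gcd(5,1) + gcd(50,1) + gcd(4,31) + gcd(32,50) + gcd(41,40) = 1+1+1+1+1+2+1 = 8.
By Pick's theorem A = I + B/2 − 1, so I = 3794 − 8/2 + 1 = 3791.

3791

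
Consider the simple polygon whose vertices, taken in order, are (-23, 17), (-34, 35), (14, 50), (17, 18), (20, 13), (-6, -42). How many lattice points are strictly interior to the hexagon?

The shoelace formula gives twice the area as |[(-23)·35 − (-34)·17] + [(-34)·50 − 14·35] + [14·18 − 17·50] + [17·13 − 20·18] + [20·(-42) − (-6)·13] + [(-6)·17 − (-23)·(-42)]| = 4984, so the area is 2492.
Summing gcd(|Δx|,|Δy|) over the edges gives the boundary count: gcd(11,18) + gcd(48,15) + gcd(3,32) + gcd(3,5) + gcd(26,55) + gcd(17,59) = 1+3+1+1+1+1 = 8.
Pick's theorem gives I = A − B/2 + 1 = 2492 − 8/2 + 1 = 2489.

2489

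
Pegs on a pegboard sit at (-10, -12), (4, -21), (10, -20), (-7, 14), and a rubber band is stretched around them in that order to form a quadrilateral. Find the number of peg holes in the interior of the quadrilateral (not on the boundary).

297

The shoelace formula gives twice the area as |((-10)·(-21) − 4·(-12)) + (4·(-20) − 10·(-21)) + (10·14 − (-7)·(-20)) + ((-7)·(-12) − (-10)·14)| = 612, so the area is 306.
Along each edge there are gcd(|Δx|,|Δy|)+1 lattice points, so counting each shared vertex once the boundary has gcd(14,9) + gcd(6,1) + gcd(17,34) + gcd(3,26) = 1+1+17+1 = 20.
By Pick's theorem A = I + B/2 − 1, so I = 306 − 20/2 + 1 = 297.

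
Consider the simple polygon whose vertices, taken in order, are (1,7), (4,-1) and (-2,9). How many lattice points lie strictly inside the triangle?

8

By the shoelace formula, twice the signed area is |(1·(-1) − 4·7) + (4·9 − (-2)·(-1)) + ((-2)·7 − 1·9)| = 18, so the area is 9.
The number of boundary lattice points is Σ gcd(|Δx|,|Δy|) = gcd(3,8) + gcd(6,10) + gcd(3,2) = 1+2+1 = 4.
By Pick's theorem A = I + B/2 − 1, so I = 9 − 4/2 + 1 = 8.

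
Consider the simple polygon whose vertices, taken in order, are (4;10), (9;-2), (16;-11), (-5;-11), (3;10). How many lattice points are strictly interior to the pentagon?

Using the shoelace formula, 2A = |(4·(-2) − 9·10) + (9·(-11) − 16·(-2)) + (16·(-11) − (-5)·(-11)) + ((-5)·10 − 3·(-11)) + (3·10 − 4·10)| = 423, so the area is 211.5.
The number of boundary lattice points is Σ gcd(|Δx|,|Δy|) = gcd(5,12) + gcd(7,9) + gcd(21,0) + gcd(8,21) + gcd(1,0) = 1+1+21+1+1 = 25.
By Pick's theorem A = I + B/2 − 1, so I = 211.5 − 25/2 + 1 = 200.

200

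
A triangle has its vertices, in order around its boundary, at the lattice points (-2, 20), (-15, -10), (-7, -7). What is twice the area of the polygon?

201

Using the shoelace formula, 2A = |[(-2)·(-10) − (-15)·20] + [(-15)·(-7) − (-7)·(-10)] + [(-7)·20 − (-2)·(-7)]| = 201, so the area is 100.5.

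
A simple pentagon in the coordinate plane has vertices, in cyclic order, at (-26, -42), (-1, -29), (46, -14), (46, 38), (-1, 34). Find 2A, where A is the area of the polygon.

Using the shoelace formula, 2A = |[(-26)·(-29) − (-1)·(-42)] + [(-1)·(-14) − 46·(-29)] + [46·38 − 46·(-14)] + [46·34 − (-1)·38] + [(-1)·(-42) − (-26)·34]| = 6980, so the area is 3490.

6980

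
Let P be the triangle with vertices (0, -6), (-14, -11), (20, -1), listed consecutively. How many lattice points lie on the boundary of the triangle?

8

Summing gcd(|Δx|,|Δy|) over the edges gives the boundary count: gcd(14,5) + gcd(34,10) + gcd(20,5) = 1+2+5 = 8.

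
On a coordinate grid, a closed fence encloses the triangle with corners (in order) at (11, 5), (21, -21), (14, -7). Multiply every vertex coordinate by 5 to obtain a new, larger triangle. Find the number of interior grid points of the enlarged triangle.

496

By the shoelace formula, twice the signed area is |(11·(-21) − 21·5) + (21·(-7) − 14·(-21)) + (14·5 − 11·(-7))| = 42, so the area is 21.
Summing gcd(|Δx|,|Δy|) over the edges gives the boundary count: gcd(10,26) + gcd(7,14) + gcd(3,12) = 2+7+3 = 12.
Scaling by 5 multiplies the area by 5² = 25 (so the new area is 525) and multiplies the boundary lattice-point count by 5, giving 60.
By Pick's theorem, the interior count of the dilated polygon is 525 − 60/2 + 1 = 496.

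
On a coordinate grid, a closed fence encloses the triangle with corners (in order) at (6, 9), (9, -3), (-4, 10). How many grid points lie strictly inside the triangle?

51

Using the shoelace formula, 2A = |(6·(-3) − 9·9) + (9·10 − (-4)·(-3)) + ((-4)·9 − 6·10)| = 117, so the area is 58.5.
The number of boundary lattice points is Σ gcd(|Δx|,|Δy|) = gcd(3,12) + gcd(13,13) + gcd(10,1) = 3+13+1 = 17.
By Pick's theorem A = I + B/2 − 1, so I = 58.5 − 17/2 + 1 = 51.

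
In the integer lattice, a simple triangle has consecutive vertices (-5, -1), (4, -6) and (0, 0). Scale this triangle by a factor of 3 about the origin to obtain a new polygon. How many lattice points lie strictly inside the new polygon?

The shoelace formula gives twice the area as |[(-5)·(-6) − 4·(-1)] + [4·0 − 0·(-6)] + [0·(-1) − (-5)·0]| = 34, so the area is 17.
Summing gcd(|Δx|,|Δy|) over the edges gives the boundary count: gcd(9,5) + gcd(4,6) + gcd(5,1) = 1+2+1 = 4.
Scaling by 3 multiplies the area by 3² = 9 (so the new area is 153) and multiplies the boundary lattice-point count by 3, giving 12.
By Pick's theorem, the interior count of the dilated polygon is 153 − 12/2 + 1 = 148.

148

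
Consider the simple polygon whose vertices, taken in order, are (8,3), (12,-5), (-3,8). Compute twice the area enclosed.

68

By the shoelace formula, twice the signed area is |(8·(-5) − 12·3) + (12·8 − (-3)·(-5)) + ((-3)·3 − 8·8)| = 68, so the area is 34.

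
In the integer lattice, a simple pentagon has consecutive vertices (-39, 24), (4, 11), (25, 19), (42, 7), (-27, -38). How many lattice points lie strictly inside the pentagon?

Using the shoelace formula, 2A = |[(-39)·11 − 4·24] + [4·19 − 25·11] + [25·7 − 42·19] + [42·(-38) − (-27)·7] + [(-27)·24 − (-39)·(-38)]| = 4884, so the area is 2442.
Summing gcd(|Δx|,|Δy|) over the edges gives the boundary count: gcd(43,13) + gcd(21,8) + gcd(17,12) + gcd(69,45) + gcd(12,62) = 1+1+1+3+2 = 8.
By Pick's theorem A = I + B/2 − 1, so I = 2442 − 8/2 + 1 = 2439.

2439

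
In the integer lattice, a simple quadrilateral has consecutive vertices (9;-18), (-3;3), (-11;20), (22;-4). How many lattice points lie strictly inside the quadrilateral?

Using the shoelace formula, 2A = |(9·3 − (-3)·(-18)) + ((-3)·20 − (-11)·3) + ((-11)·(-4) − 22·20) + (22·(-18) − 9·(-4))| = 810, so the area is 405.
The number of boundary lattice points is Σ gcd(|Δx|,|Δy|) = gcd(12,21) + gcd(8,17) + gcd(33,24) + gcd(13,14) = 3+1+3+1 = 8.
By Pick's theorem A = I + B/2 − 1, so I = 405 − 8/2 + 1 = 402.

402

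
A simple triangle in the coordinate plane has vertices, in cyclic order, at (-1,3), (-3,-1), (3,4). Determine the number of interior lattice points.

By the shoelace formula, twice the signed area is |((-1)·(-1) − (-3)·3) + ((-3)·4 − 3·(-1)) + (3·3 − (-1)·4)| = 14, so the area is 7.
Summing gcd(|Δx|,|Δy|) over the edges gives the boundary count: gcd(2,4) + gcd(6,5) + gcd(4,1) = 2+1+1 = 4.
By Pick's theorem A = I + B/2 − 1, so I = 7 − 4/2 + 1 = 6.

6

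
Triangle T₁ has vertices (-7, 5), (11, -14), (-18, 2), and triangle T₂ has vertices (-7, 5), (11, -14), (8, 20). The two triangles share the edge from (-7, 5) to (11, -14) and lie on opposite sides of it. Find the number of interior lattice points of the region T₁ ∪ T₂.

The union is the simple quadrilateral with vertices (-7, 5), (-18, 2), (11, -14), (8, 20) in order.
The shoelace formula gives twice the area as |((-7)·2 − (-18)·5) + ((-18)·(-14) − 11·2) + (11·20 − 8·(-14)) + (8·5 − (-7)·20)| = 818, so the area is 409.
Summing gcd(|Δx|,|Δy|) over the edges gives the boundary count: gcd(11,3) + gcd(29,16) + gcd(3,34) + gcd(15,15) = 1+1+1+15 = 18.
By Pick's theorem I = A − B/2 + 1 = 409 − 18/2 + 1 = 401.

401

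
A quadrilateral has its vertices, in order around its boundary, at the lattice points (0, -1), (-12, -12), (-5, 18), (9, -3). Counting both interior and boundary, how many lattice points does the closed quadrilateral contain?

The shoelace formula gives twice the area as |(0·(-12) − (-12)·(-1)) + ((-12)·18 − (-5)·(-12)) + ((-5)·(-3) − 9·18) + (9·(-1) − 0·(-3))| = 444, so the area is 222.
Along each edge there are gcd(|Δx|,|Δy|)+1 lattice points, so counting each shared vertex once the boundary has gcd(12,11) + gcd(7,30) + gcd(14,21) + gcd(9,2) = 1+1+7+1 = 10.
Pick's theorem gives I = A − B/2 + 1 = 222 − 10/2 + 1 = 218, so the closed region contains I + B = 218 + 10 = 228 lattice points.

228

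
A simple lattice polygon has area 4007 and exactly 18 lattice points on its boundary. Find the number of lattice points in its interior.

From Pick's theorem, I = A − B/2 + 1 = 4007 − 18/2 + 1 = 3999.

3999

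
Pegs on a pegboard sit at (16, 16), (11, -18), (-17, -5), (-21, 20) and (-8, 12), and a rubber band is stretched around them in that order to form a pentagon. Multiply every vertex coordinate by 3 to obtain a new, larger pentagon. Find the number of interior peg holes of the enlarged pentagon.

Using the shoelace formula, 2A = |(16·(-18) − 11·16) + (11·(-5) − (-17)·(-18)) + ((-17)·20 − (-21)·(-5)) + ((-21)·12 − (-8)·20) + ((-8)·16 − 16·12)| = 1682, so the area is 841.
The number of boundary lattice points is Σ gcd(|Δx|,|Δy|) = gcd(5,34) + gcd(28,13) + gcd(4,25) + gcd(13,8) + gcd(24,4) = 1+1+1+1+4 = 8.
Scaling by 3 multiplies the area by 3² = 9 (so the new area is 7569) and multiplies the boundary lattice-point count by 3, giving 24.
By Pick's theorem, the interior count of the dilated polygon is 7569 − 24/2 + 1 = 7558.

7558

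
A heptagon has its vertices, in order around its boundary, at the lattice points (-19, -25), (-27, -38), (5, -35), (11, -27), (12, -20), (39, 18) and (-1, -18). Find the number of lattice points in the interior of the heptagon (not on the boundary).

By the shoelace formula, twice the signed area is |[(-19)·(-38) − (-27)·(-25)] + [(-27)·(-35) − 5·(-38)] + [5·(-27) − 11·(-35)] + [11·(-20) − 12·(-27)] + [12·18 − 39·(-20)] + [39·(-18) − (-1)·18] + [(-1)·(-25) − (-19)·(-18)]| = 1531, so the area is 765.5.
The number of boundary lattice points is Σ gcd(|Δx|,|Δy|) = gcd(8,13) + gcd(32,3) + gcd(6,8) + gcd(1,7) + gcd(27,38) + gcd(40,36) + gcd(18,7) = 1+1+2+1+1+4+1 = 11.
By Pick's theorem A = I + B/2 − 1, so I = 765.5 − 11/2 + 1 = 761.

761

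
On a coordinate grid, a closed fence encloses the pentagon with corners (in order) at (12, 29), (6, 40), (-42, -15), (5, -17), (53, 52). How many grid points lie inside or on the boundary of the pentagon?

2384

The shoelace formula gives twice the area as |[12·40 − 6·29] + [6·(-15) − (-42)·40] + [(-42)·(-17) − 5·(-15)] + [5·52 − 53·(-17)] + [53·29 − 12·52]| = 4759, so the area is 2379.5.
The number of boundary lattice points is Σ gcd(|Δx|,|Δy|) = gcd(6,11) + gcd(48,55) + gcd(47,2) + gcd(48,69) + gcd(41,23) = 1+1+1+3+1 = 7.
Pick's theorem gives I = A − B/2 + 1 = 2379.5 − 7/2 + 1 = 2377, so the closed region contains I + B = 2377 + 7 = 2384 lattice points.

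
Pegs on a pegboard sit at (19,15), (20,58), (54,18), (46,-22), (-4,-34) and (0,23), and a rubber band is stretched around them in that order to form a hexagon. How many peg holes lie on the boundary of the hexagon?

Summing gcd(|Δx|,|Δy|) over the edges gives the boundary count: gcd(1,43) + gcd(34,40) + gcd(8,40) + gcd(50,12) + gcd(4,57) + gcd(19,8) = 1+2+8+2+1+1 = 15.

15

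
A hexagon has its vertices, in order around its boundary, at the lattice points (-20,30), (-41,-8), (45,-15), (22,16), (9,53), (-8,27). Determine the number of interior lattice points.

Using the shoelace formula, 2A = |((-20)·(-8) − (-41)·30) + ((-41)·(-15) − 45·(-8)) + (45·16 − 22·(-15)) + (22·53 − 9·16) + (9·27 − (-8)·53) + ((-8)·30 − (-20)·27)| = 5404, so the area is 2702.
Along each edge there are gcd(|Δx|,|Δy|)+1 lattice points, so counting each shared vertex once the boundary has gcd(21,38) + gcd(86,7) + gcd(23,31) + gcd(13,37) + gcd(17,26) + gcd(12,3) = 1+1+1+1+1+3 = 8.
By Pick's theorem A = I + B/2 − 1, so I = 2702 − 8/2 + 1 = 2699.

2699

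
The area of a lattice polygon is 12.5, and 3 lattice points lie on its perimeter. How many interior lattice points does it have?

12

From Pick's theorem, I = A − B/2 + 1 = 12.5 − 3/2 + 1 = 12.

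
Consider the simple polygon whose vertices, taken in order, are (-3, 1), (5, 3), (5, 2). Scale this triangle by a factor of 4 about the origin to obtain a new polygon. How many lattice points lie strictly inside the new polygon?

Using the shoelace formula, 2A = |((-3)·3 − 5·1) + (5·2 − 5·3) + (5·1 − (-3)·2)| = 8, so the area is 4.
The number of boundary lattice points is Σ gcd(|Δx|,|Δy|) = gcd(8,2) + gcd(0,1) + gcd(8,1) = 2+1+1 = 4.
Scaling by 4 multiplies the area by 4² = 16 (so the new area is 64) and multiplies the boundary lattice-point count by 4, giving 16.
By Pick's theorem, the interior count of the dilated polygon is 64 − 16/2 + 1 = 57.

57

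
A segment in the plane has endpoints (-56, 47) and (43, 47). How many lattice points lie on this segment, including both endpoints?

The number of lattice points on a segment between lattice points is gcd(|Δx|,|Δy|) + 1 = gcd(99,0) + 1 = 99 + 1 = 100.

100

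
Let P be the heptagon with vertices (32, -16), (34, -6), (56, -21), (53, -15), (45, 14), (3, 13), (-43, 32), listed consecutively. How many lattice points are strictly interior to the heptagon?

1258

Using the shoelace formula, 2A = |(32·(-6) − 34·(-16)) + (34·(-21) − 56·(-6)) + (56·(-15) − 53·(-21)) + (53·14 − 45·(-15)) + (45·13 − 3·14) + (3·32 − (-43)·13) + ((-43)·(-16) − 32·32)| = 2526, so the area is 1263.
Summing gcd(|Δx|,|Δy|) over the edges gives the boundary count: gcd(2,10) + gcd(22,15) + gcd(3,6) + gcd(8,29) + gcd(42,1) + gcd(46,19) + gcd(75,48) = 2+1+3+1+1+1+3 = 12.
Pick's theorem gives I = A − B/2 + 1 = 1263 − 12/2 + 1 = 1258.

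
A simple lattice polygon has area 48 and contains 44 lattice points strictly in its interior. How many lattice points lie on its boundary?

10

Pick's theorem gives A = I + B/2 − 1, so B = 2(A − I + 1) = 2(48 − 44 + 1) = 10.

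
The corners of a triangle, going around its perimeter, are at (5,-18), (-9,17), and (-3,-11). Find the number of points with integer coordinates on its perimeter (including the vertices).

Along each edge there are gcd(|Δx|,|Δy|)+1 lattice points, so counting each shared vertex once the boundary has gcd(14,35) + gcd(6,28) + gcd(8,7) = 7+2+1 = 10.

10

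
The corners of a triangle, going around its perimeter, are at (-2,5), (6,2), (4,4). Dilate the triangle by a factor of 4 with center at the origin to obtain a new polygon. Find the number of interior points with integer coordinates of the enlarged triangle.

Using the shoelace formula, 2A = |[(-2)·2 − 6·5] + [6·4 − 4·2] + [4·5 − (-2)·4]| = 10, so the area is 5.
Along each edge there are gcd(|Δx|,|Δy|)+1 lattice points, so counting each shared vertex once the boundary has gcd(8,3) + gcd(2,2) + gcd(6,1) = 1+2+1 = 4.
Scaling by 4 multiplies the area by 4² = 16 (so the new area is 80) and multiplies the boundary lattice-point count by 4, giving 16.
By Pick's theorem, the interior count of the dilated polygon is 80 − 16/2 + 1 = 73.

73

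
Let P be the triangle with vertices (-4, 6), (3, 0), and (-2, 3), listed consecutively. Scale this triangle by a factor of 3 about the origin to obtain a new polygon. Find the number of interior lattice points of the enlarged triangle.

The shoelace formula gives twice the area as |((-4)·0 − 3·6) + (3·3 − (-2)·0) + ((-2)·6 − (-4)·3)| = 9, so the area is 9/2.
Summing gcd(|Δx|,|Δy|) over the edges gives the boundary count: gcd(7,6) + gcd(5,3) + gcd(2,3) = 1+1+1 = 3.
Scaling by 3 multiplies the area by 3² = 9 (so the new area is 81/2) and multiplies the boundary lattice-point count by 3, giving 9.
By Pick's theorem, the interior count of the dilated polygon is 81/2 − 9/2 + 1 = 37.

37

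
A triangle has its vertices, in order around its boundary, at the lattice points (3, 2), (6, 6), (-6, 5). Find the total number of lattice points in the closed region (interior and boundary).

The shoelace formula gives twice the area as |(3·6 − 6·2) + (6·5 − (-6)·6) + ((-6)·2 − 3·5)| = 45, so the area is 45/2.
Summing gcd(|Δx|,|Δy|) over the edges gives the boundary count: gcd(3,4) + gcd(12,1) + gcd(9,3) = 1+1+3 = 5.
Pick's theorem gives I = A − B/2 + 1 = 45/2 − 5/2 + 1 = 21, so the closed region contains I + B = 21 + 5 = 26 lattice points.

26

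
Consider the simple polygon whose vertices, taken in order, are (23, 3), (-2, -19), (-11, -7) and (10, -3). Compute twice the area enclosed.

The shoelace formula gives twice the area as |(23·(-19) − (-2)·3) + ((-2)·(-7) − (-11)·(-19)) + ((-11)·(-3) − 10·(-7)) + (10·3 − 23·(-3))| = 424, so the area is 212.

424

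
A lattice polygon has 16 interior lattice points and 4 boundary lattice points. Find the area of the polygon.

17

By Pick's theorem, A = I + B/2 − 1 = 16 + 4/2 − 1 = 17.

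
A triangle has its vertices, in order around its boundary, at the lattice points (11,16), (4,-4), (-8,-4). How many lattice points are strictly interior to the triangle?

114

Using the shoelace formula, 2A = |(11·(-4) − 4·16) + (4·(-4) − (-8)·(-4)) + ((-8)·16 − 11·(-4))| = 240, so the area is 120.
Along each edge there are gcd(|Δx|,|Δy|)+1 lattice points, so counting each shared vertex once the boundary has gcd(7,20) + gcd(12,0) + gcd(19,20) = 1+12+1 = 14.
By Pick's theorem A = I + B/2 − 1, so I = 120 − 14/2 + 1 = 114.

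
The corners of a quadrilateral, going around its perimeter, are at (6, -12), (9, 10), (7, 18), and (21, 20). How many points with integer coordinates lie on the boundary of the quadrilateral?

6

The number of boundary lattice points is Σ gcd(|Δx|,|Δy|) = gcd(3,22) + gcd(2,8) + gcd(14,2) + gcd(15,32) = 1+2+2+1 = 6.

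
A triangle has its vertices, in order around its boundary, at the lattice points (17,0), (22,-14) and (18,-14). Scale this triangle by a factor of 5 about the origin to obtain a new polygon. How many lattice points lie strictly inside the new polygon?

686

By the shoelace formula, twice the signed area is |[17·(-14) − 22·0] + [22·(-14) − 18·(-14)] + [18·0 − 17·(-14)]| = 56, so the area is 28.
The number of boundary lattice points is Σ gcd(|Δx|,|Δy|) = gcd(5,14) + gcd(4,0) + gcd(1,14) = 1+4+1 = 6.
Scaling by 5 multiplies the area by 5² = 25 (so the new area is 700) and multiplies the boundary lattice-point count by 5, giving 30.
By Pick's theorem, the interior count of the dilated polygon is 700 − 30/2 + 1 = 686.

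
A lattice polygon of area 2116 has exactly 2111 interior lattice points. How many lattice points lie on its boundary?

12

Pick's theorem gives A = I + B/2 − 1, so B = 2(A − I + 1) = 2(2116 − 2111 + 1) = 12.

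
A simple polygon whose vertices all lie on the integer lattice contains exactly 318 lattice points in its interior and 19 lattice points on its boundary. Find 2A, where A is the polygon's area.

By Pick's theorem, A = I + B/2 − 1 = 318 + 19/2 − 1 = 653/2.
Hence 2A = 653.

653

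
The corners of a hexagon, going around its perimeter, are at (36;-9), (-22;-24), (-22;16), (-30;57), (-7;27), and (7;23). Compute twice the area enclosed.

Using the shoelace formula, 2A = |(36·(-24) − (-22)·(-9)) + ((-22)·16 − (-22)·(-24)) + ((-22)·57 − (-30)·16) + ((-30)·27 − (-7)·57) + ((-7)·23 − 7·27) + (7·(-9) − 36·23)| = 4368, so the area is 2184.

4368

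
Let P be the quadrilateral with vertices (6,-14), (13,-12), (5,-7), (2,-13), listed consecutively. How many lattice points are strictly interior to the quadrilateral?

By the shoelace formula, twice the signed area is |[6·(-12) − 13·(-14)] + [13·(-7) − 5·(-12)] + [5·(-13) − 2·(-7)] + [2·(-14) − 6·(-13)]| = 78, so the area is 39.
The number of boundary lattice points is Σ gcd(|Δx|,|Δy|) = gcd(7,2) + gcd(8,5) + gcd(3,6) + gcd(4,1) = 1+1+3+1 = 6.
Pick's theorem gives I = A − B/2 + 1 = 39 − 6/2 + 1 = 37.

37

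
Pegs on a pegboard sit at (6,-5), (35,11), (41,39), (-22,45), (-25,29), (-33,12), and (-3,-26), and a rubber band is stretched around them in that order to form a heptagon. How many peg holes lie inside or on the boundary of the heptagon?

3041

The shoelace formula gives twice the area as |[6·11 − 35·(-5)] + [35·39 − 41·11] + [41·45 − (-22)·39] + [(-22)·29 − (-25)·45] + [(-25)·12 − (-33)·29] + [(-33)·(-26) − (-3)·12] + [(-3)·(-5) − 6·(-26)]| = 6067, so the area is 6067/2.
Summing gcd(|Δx|,|Δy|) over the edges gives the boundary count: gcd(29,16) + gcd(6,28) + gcd(63,6) + gcd(3,16) + gcd(8,17) + gcd(30,38) + gcd(9,21) = 1+2+3+1+1+2+3 = 13.
Pick's theorem gives I = A − B/2 + 1 = 6067/2 − 13/2 + 1 = 3028, so the closed region contains I + B = 3028 + 13 = 3041 lattice points.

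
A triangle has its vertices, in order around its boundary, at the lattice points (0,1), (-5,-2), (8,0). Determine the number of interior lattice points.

The shoelace formula gives twice the area as |[0·(-2) − (-5)·1] + [(-5)·0 − 8·(-2)] + [8·1 − 0·0]| = 29, so the area is 14.5.
Along each edge there are gcd(|Δx|,|Δy|)+1 lattice points, so counting each shared vertex once the boundary has gcd(5,3) + gcd(13,2) + gcd(8,1) = 1+1+1 = 3.
By Pick's theorem A = I + B/2 − 1, so I = 14.5 − 3/2 + 1 = 14.

14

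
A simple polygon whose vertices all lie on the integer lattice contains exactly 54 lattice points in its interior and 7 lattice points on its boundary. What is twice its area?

Pick's theorem states A = I + B/2 − 1, so A = 54 + 7/2 − 1 = 113/2.
Hence 2A = 113.

113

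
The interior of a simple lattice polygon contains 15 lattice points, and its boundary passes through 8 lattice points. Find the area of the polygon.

18

Pick's theorem states A = I + B/2 − 1, so A = 15 + 8/2 − 1 = 18.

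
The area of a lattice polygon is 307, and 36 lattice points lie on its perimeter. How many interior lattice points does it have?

From Pick's theorem, I = A − B/2 + 1 = 307 − 36/2 + 1 = 290.

290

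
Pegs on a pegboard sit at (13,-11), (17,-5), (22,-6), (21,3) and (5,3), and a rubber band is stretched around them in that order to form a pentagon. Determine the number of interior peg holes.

Using the shoelace formula, 2A = |(13·(-5) − 17·(-11)) + (17·(-6) − 22·(-5)) + (22·3 − 21·(-6)) + (21·3 − 5·3) + (5·(-11) − 13·3)| = 276, so the area is 138.
The number of boundary lattice points is Σ gcd(|Δx|,|Δy|) = gcd(4,6) + gcd(5,1) + gcd(1,9) + gcd(16,0) + gcd(8,14) = 2+1+1+16+2 = 22.
Pick's theorem gives I = A − B/2 + 1 = 138 − 22/2 + 1 = 128.

128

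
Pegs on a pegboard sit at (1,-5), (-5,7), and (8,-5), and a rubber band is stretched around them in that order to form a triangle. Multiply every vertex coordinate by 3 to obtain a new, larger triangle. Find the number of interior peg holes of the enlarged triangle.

Using the shoelace formula, 2A = |[1·7 − (-5)·(-5)] + [(-5)·(-5) − 8·7] + [8·(-5) − 1·(-5)]| = 84, so the area is 42.
The number of boundary lattice points is Σ gcd(|Δx|,|Δy|) = gcd(6,12) + gcd(13,12) + gcd(7,0) = 6+1+7 = 14.
Scaling by 3 multiplies the area by 3² = 9 (so the new area is 378) and multiplies the boundary lattice-point count by 3, giving 42.
By Pick's theorem, the interior count of the dilated polygon is 378 − 42/2 + 1 = 358.

358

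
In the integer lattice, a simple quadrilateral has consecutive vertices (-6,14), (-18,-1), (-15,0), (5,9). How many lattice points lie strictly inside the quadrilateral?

The shoelace formula gives twice the area as |[(-6)·(-1) − (-18)·14] + [(-18)·0 − (-15)·(-1)] + [(-15)·9 − 5·0] + [5·14 − (-6)·9]| = 232, so the area is 116.
Summing gcd(|Δx|,|Δy|) over the edges gives the boundary count: gcd(12,15) + gcd(3,1) + gcd(20,9) + gcd(11,5) = 3+1+1+1 = 6.
Pick's theorem gives I = A − B/2 + 1 = 116 − 6/2 + 1 = 114.

114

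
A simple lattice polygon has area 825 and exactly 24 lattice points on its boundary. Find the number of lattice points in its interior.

From Pick's theorem, I = A − B/2 + 1 = 825 − 24/2 + 1 = 814.

814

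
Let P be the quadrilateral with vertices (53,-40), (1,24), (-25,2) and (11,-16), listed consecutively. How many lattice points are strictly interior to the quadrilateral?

By the shoelace formula, twice the signed area is |[53·24 − 1·(-40)] + [1·2 − (-25)·24] + [(-25)·(-16) − 11·2] + [11·(-40) − 53·(-16)]| = 2700, so the area is 1350.
Along each edge there are gcd(|Δx|,|Δy|)+1 lattice points, so counting each shared vertex once the boundary has gcd(52,64) + gcd(26,22) + gcd(36,18) + gcd(42,24) = 4+2+18+6 = 30.
Pick's theorem gives I = A − B/2 + 1 = 1350 − 30/2 + 1 = 1336.

1336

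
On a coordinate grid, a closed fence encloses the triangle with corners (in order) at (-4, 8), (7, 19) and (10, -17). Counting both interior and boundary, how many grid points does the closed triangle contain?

The shoelace formula gives twice the area as |((-4)·19 − 7·8) + (7·(-17) − 10·19) + (10·8 − (-4)·(-17))| = 429, so the area is 214.5.
The number of boundary lattice points is Σ gcd(|Δx|,|Δy|) = gcd(11,11) + gcd(3,36) + gcd(14,25) = 11+3+1 = 15.
Pick's theorem gives I = A − B/2 + 1 = 214.5 − 15/2 + 1 = 208, so the closed region contains I + B = 208 + 15 = 223 lattice points.

223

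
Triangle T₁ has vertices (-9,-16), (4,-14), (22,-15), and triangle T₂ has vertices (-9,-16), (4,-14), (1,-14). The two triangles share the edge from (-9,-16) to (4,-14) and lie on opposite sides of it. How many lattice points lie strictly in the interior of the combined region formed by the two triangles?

The union is the simple quadrilateral with vertices (-9,-16), (22,-15), (4,-14), (1,-14) in order.
Using the shoelace formula, 2A = |((-9)·(-15) − 22·(-16)) + (22·(-14) − 4·(-15)) + (4·(-14) − 1·(-14)) + (1·(-16) − (-9)·(-14))| = 55, so the area is 55/2.
Summing gcd(|Δx|,|Δy|) over the edges gives the boundary count: gcd(31,1) + gcd(18,1) + gcd(3,0) + gcd(10,2) = 1+1+3+2 = 7.
By Pick's theorem I = A − B/2 + 1 = 55/2 − 7/2 + 1 = 25.

25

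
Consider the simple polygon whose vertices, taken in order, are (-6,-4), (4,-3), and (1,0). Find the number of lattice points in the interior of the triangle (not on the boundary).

Using the shoelace formula, 2A = |[(-6)·(-3) − 4·(-4)] + [4·0 − 1·(-3)] + [1·(-4) − (-6)·0]| = 33, so the area is 16.5.
Summing gcd(|Δx|,|Δy|) over the edges gives the boundary count: gcd(10,1) + gcd(3,3) + gcd(7,4) = 1+3+1 = 5.
Pick's theorem gives I = A − B/2 + 1 = 16.5 − 5/2 + 1 = 15.

15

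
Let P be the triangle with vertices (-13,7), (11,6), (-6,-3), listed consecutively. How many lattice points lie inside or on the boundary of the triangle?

119

Using the shoelace formula, 2A = |((-13)·6 − 11·7) + (11·(-3) − (-6)·6) + ((-6)·7 − (-13)·(-3))| = 233, so the area is 116.5.
Along each edge there are gcd(|Δx|,|Δy|)+1 lattice points, so counting each shared vertex once the boundary has gcd(24,1) + gcd(17,9) + gcd(7,10) = 1+1+1 = 3.
Pick's theorem gives I = A − B/2 + 1 = 116.5 − 3/2 + 1 = 116, so the closed region contains I + B = 116 + 3 = 119 lattice points.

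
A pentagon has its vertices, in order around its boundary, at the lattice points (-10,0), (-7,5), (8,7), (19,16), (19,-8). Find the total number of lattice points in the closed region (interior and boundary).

355

The shoelace formula gives twice the area as |[(-10)·5 − (-7)·0] + [(-7)·7 − 8·5] + [8·16 − 19·7] + [19·(-8) − 19·16] + [19·0 − (-10)·(-8)]| = 680, so the area is 340.
Along each edge there are gcd(|Δx|,|Δy|)+1 lattice points, so counting each shared vertex once the boundary has gcd(3,5) + gcd(15,2) + gcd(11,9) + gcd(0,24) + gcd(29,8) = 1+1+1+24+1 = 28.
Pick's theorem gives I = A − B/2 + 1 = 340 − 28/2 + 1 = 327, so the closed region contains I + B = 327 + 28 = 355 lattice points.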